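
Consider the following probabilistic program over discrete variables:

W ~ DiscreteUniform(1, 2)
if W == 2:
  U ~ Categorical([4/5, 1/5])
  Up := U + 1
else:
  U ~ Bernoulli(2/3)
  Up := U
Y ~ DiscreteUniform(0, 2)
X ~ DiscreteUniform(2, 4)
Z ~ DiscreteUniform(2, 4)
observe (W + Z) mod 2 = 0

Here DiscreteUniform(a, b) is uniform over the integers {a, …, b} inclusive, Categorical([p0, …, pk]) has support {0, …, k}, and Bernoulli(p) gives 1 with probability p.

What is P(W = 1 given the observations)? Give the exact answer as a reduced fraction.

P(W = 1 | obs) = 1/3

Enumerate traces; 54 have nonzero weight after conditioning:
  (W=1, U=0, Y=0, X=2, Z=3) weight 1/162
  (W=1, U=0, Y=0, X=3, Z=3) weight 1/162
  (W=1, U=0, Y=0, X=4, Z=3) weight 1/162
  (W=1, U=0, Y=1, X=2, Z=3) weight 1/162
  (W=1, U=0, Y=1, X=3, Z=3) weight 1/162
  (W=1, U=0, Y=1, X=4, Z=3) weight 1/162
  (W=1, U=0, Y=2, X=2, Z=3) weight 1/162
  (W=1, U=0, Y=2, X=3, Z=3) weight 1/162
  (W=2, U=0, Y=0, X=2, Z=2) weight 2/135
  … 45 more
Group by W:
  weight(W=1) = 1/6
  weight(W=2) = 1/3
Total weight = 1/6 + 1/3 = 1/2
P(W=1 | obs) = 1/6 / 1/2 = 1/3
P(W=2 | obs) = 1/3 / 1/2 = 2/3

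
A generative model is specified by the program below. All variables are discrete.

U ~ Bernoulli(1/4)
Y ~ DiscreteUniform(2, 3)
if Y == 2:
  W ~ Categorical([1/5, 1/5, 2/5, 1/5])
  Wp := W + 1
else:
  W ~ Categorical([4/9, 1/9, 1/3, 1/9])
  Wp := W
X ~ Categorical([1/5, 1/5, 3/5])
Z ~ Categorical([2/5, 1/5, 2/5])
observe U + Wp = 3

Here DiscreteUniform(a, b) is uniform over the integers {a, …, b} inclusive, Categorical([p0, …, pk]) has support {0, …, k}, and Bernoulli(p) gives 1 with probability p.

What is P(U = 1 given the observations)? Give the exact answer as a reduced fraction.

P(U = 1 | obs) = 8/31

Enumerate traces; 36 have nonzero weight after conditioning:
  (U=0, Y=2, W=2, X=0, Z=0) weight 3/250
  (U=0, Y=2, W=2, X=0, Z=1) weight 3/500
  (U=0, Y=2, W=2, X=0, Z=2) weight 3/250
  (U=0, Y=2, W=2, X=1, Z=0) weight 3/250
  (U=0, Y=2, W=2, X=1, Z=1) weight 3/500
  (U=0, Y=2, W=2, X=1, Z=2) weight 3/250
  (U=0, Y=2, W=2, X=2, Z=0) weight 9/250
  (U=0, Y=2, W=2, X=2, Z=1) weight 9/500
  (U=1, Y=2, W=1, X=0, Z=0) weight 1/500
  … 27 more
Group by U:
  weight(U=0) = 23/120
  weight(U=1) = 1/15
Total weight = 23/120 + 1/15 = 31/120
P(U=0 | obs) = 23/120 / 31/120 = 23/31
P(U=1 | obs) = 1/15 / 31/120 = 8/31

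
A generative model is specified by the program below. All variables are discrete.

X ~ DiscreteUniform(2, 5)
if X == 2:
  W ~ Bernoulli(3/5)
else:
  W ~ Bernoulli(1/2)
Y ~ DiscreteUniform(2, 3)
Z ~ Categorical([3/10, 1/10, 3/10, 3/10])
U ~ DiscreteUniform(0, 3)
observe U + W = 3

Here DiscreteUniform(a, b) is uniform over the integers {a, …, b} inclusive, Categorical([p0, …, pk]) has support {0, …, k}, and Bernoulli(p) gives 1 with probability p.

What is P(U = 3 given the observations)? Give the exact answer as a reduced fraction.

P(U = 3 | obs) = 19/40

Enumerate traces; 64 have nonzero weight after conditioning:
  (X=2, W=0, Y=2, Z=0, U=3) weight 3/800
  (X=2, W=0, Y=2, Z=1, U=3) weight 1/800
  (X=2, W=0, Y=2, Z=2, U=3) weight 3/800
  (X=2, W=0, Y=2, Z=3, U=3) weight 3/800
  (X=2, W=0, Y=3, Z=0, U=3) weight 3/800
  (X=2, W=0, Y=3, Z=1, U=3) weight 1/800
  (X=2, W=0, Y=3, Z=2, U=3) weight 3/800
  (X=2, W=0, Y=3, Z=3, U=3) weight 3/800
  (X=2, W=1, Y=2, Z=0, U=2) weight 9/1600
  … 55 more
Group by U:
  weight(U=2) = 21/160
  weight(U=3) = 19/160
Total weight = 21/160 + 19/160 = 1/4
P(U=2 | obs) = 21/160 / 1/4 = 21/40
P(U=3 | obs) = 19/160 / 1/4 = 19/40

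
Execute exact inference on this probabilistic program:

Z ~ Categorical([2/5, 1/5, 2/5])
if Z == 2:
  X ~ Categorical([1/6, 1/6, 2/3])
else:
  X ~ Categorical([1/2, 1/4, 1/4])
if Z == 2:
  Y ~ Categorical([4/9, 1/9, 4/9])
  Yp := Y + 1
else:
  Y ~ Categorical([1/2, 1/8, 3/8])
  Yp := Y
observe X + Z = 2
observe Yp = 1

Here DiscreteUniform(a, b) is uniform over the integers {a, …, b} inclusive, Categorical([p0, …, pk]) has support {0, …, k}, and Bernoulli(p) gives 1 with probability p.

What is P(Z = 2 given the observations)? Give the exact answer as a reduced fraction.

Enumerate traces; 3 have nonzero weight after conditioning:
  (Z=0, X=2, Y=1) weight 1/80
  (Z=1, X=1, Y=1) weight 1/160
  (Z=2, X=0, Y=0) weight 4/135
Group by Z:
  weight(Z=0) = 1/80
  weight(Z=1) = 1/160
  weight(Z=2) = 4/135
Total weight = 1/80 + 1/160 + 4/135 = 209/4320
P(Z=0 | obs) = 1/80 / 209/4320 = 54/209
P(Z=1 | obs) = 1/160 / 209/4320 = 27/209
P(Z=2 | obs) = 4/135 / 209/4320 = 128/209

P(Z = 2 | obs) = 128/209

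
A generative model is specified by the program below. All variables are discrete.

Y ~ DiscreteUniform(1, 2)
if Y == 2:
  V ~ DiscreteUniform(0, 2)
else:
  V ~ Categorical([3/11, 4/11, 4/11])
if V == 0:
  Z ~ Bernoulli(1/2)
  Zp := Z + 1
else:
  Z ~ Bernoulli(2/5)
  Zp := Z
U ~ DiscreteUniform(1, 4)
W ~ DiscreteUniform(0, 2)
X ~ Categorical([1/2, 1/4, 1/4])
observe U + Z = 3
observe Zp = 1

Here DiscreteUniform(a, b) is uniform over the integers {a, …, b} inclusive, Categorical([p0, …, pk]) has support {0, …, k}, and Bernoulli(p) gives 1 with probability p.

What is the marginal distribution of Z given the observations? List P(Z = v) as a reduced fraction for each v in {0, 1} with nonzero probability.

P(Z=0) = 25/71, P(Z=1) = 46/71

Enumerate traces; 54 have nonzero weight after conditioning:
  (Y=1, V=0, Z=0, U=3, W=0, X=0) weight 1/352
  (Y=1, V=0, Z=0, U=3, W=0, X=1) weight 1/704
  (Y=1, V=0, Z=0, U=3, W=0, X=2) weight 1/704
  (Y=1, V=0, Z=0, U=3, W=1, X=0) weight 1/352
  (Y=1, V=0, Z=0, U=3, W=1, X=1) weight 1/704
  (Y=1, V=0, Z=0, U=3, W=1, X=2) weight 1/704
  (Y=1, V=0, Z=0, U=3, W=2, X=0) weight 1/352
  (Y=1, V=0, Z=0, U=3, W=2, X=1) weight 1/704
  (Y=1, V=1, Z=1, U=2, W=0, X=0) weight 1/330
  … 45 more
Group by Z:
  weight(Z=0) = 5/132
  weight(Z=1) = 23/330
Total weight = 5/132 + 23/330 = 71/660
P(Z=0 | obs) = 5/132 / 71/660 = 25/71
P(Z=1 | obs) = 23/330 / 71/660 = 46/71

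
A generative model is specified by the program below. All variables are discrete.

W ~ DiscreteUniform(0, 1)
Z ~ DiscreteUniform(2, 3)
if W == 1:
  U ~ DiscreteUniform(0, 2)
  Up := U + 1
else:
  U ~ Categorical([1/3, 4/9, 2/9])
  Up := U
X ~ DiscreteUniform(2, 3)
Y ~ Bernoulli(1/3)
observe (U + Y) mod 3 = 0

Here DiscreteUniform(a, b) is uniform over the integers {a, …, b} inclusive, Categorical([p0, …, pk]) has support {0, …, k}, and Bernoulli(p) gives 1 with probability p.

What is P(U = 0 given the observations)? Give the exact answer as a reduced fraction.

P(U = 0 | obs) = 12/17

Enumerate traces; 16 have nonzero weight after conditioning:
  (W=0, Z=2, U=0, X=2, Y=0) weight 1/36
  (W=0, Z=2, U=0, X=3, Y=0) weight 1/36
  (W=0, Z=2, U=2, X=2, Y=1) weight 1/108
  (W=0, Z=2, U=2, X=3, Y=1) weight 1/108
  (W=0, Z=3, U=0, X=2, Y=0) weight 1/36
  (W=0, Z=3, U=0, X=3, Y=0) weight 1/36
  (W=0, Z=3, U=2, X=2, Y=1) weight 1/108
  (W=0, Z=3, U=2, X=3, Y=1) weight 1/108
  … 8 more
Group by U:
  weight(U=0) = 2/9
  weight(U=2) = 5/54
Total weight = 2/9 + 5/54 = 17/54
P(U=0 | obs) = 2/9 / 17/54 = 12/17
P(U=2 | obs) = 5/54 / 17/54 = 5/17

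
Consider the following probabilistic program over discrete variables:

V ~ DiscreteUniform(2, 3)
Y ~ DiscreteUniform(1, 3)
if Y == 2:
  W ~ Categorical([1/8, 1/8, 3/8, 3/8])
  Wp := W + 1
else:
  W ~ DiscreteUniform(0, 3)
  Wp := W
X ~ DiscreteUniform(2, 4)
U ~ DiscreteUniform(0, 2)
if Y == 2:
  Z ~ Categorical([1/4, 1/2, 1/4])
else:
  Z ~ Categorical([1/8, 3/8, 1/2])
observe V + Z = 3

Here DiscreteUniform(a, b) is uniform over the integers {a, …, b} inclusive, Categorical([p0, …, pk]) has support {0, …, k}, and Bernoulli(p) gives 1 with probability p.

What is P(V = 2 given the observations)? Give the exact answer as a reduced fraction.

P(V = 2 | obs) = 5/7

Enumerate traces; 216 have nonzero weight after conditioning:
  (V=2, Y=1, W=0, X=2, U=0, Z=1) weight 1/576
  (V=2, Y=1, W=0, X=2, U=1, Z=1) weight 1/576
  (V=2, Y=1, W=0, X=2, U=2, Z=1) weight 1/576
  (V=2, Y=1, W=0, X=3, U=0, Z=1) weight 1/576
  (V=2, Y=1, W=0, X=3, U=1, Z=1) weight 1/576
  (V=2, Y=1, W=0, X=3, U=2, Z=1) weight 1/576
  (V=2, Y=1, W=0, X=4, U=0, Z=1) weight 1/576
  (V=2, Y=1, W=0, X=4, U=1, Z=1) weight 1/576
  (V=3, Y=1, W=0, X=2, U=0, Z=0) weight 1/1728
  … 207 more
Group by V:
  weight(V=2) = 5/24
  weight(V=3) = 1/12
Total weight = 5/24 + 1/12 = 7/24
P(V=2 | obs) = 5/24 / 7/24 = 5/7
P(V=3 | obs) = 1/12 / 7/24 = 2/7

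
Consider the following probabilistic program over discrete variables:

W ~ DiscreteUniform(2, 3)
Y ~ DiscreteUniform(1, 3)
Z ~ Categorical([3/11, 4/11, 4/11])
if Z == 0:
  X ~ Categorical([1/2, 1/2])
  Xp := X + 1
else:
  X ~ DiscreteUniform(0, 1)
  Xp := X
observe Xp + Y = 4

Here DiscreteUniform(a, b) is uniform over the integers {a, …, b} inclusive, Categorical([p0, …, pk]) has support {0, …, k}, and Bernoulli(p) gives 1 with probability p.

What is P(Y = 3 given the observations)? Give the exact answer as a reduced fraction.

Enumerate traces; 8 have nonzero weight after conditioning:
  (W=2, Y=2, Z=0, X=1) weight 1/44
  (W=2, Y=3, Z=0, X=0) weight 1/44
  (W=2, Y=3, Z=1, X=1) weight 1/33
  (W=2, Y=3, Z=2, X=1) weight 1/33
  (W=3, Y=2, Z=0, X=1) weight 1/44
  (W=3, Y=3, Z=0, X=0) weight 1/44
  (W=3, Y=3, Z=1, X=1) weight 1/33
  (W=3, Y=3, Z=2, X=1) weight 1/33
Group by Y:
  weight(Y=2) = 1/22
  weight(Y=3) = 1/6
Total weight = 1/22 + 1/6 = 7/33
P(Y=2 | obs) = 1/22 / 7/33 = 3/14
P(Y=3 | obs) = 1/6 / 7/33 = 11/14

P(Y = 3 | obs) = 11/14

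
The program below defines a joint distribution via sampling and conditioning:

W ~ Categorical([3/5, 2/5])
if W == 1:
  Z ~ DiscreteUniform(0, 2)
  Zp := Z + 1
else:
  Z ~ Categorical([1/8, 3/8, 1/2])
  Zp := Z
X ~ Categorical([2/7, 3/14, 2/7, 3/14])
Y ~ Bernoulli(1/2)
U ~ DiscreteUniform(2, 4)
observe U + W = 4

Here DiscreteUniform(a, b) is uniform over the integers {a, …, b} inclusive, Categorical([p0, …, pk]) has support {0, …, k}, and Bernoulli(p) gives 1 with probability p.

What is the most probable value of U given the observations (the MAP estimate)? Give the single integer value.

argmax_v P(U = v | obs) = 4

Enumerate traces; 48 have nonzero weight after conditioning:
  (W=0, Z=0, X=0, Y=0, U=4) weight 1/280
  (W=0, Z=0, X=0, Y=1, U=4) weight 1/280
  (W=0, Z=0, X=1, Y=0, U=4) weight 3/1120
  (W=0, Z=0, X=1, Y=1, U=4) weight 3/1120
  (W=0, Z=0, X=2, Y=0, U=4) weight 1/280
  (W=0, Z=0, X=2, Y=1, U=4) weight 1/280
  (W=0, Z=0, X=3, Y=0, U=4) weight 3/1120
  (W=0, Z=0, X=3, Y=1, U=4) weight 3/1120
  (W=1, Z=0, X=0, Y=0, U=3) weight 2/315
  … 39 more
Group by U:
  weight(U=3) = 2/15
  weight(U=4) = 1/5
Total weight = 2/15 + 1/5 = 1/3
P(U=3 | obs) = 2/15 / 1/3 = 2/5
P(U=4 | obs) = 1/5 / 1/3 = 3/5
argmax = 4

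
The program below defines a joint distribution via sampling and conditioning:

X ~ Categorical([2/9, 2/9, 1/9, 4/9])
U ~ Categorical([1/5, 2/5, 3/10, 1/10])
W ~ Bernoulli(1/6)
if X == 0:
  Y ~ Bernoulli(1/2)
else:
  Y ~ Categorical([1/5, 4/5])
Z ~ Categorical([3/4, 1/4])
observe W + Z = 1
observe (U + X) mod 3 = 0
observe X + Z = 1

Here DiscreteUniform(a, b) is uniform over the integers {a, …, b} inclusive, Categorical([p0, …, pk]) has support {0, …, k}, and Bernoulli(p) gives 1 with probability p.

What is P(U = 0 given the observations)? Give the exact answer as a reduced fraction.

Enumerate traces; 6 have nonzero weight after conditioning:
  (X=0, U=0, W=0, Y=0, Z=1) weight 1/216
  (X=0, U=0, W=0, Y=1, Z=1) weight 1/216
  (X=0, U=3, W=0, Y=0, Z=1) weight 1/432
  (X=0, U=3, W=0, Y=1, Z=1) weight 1/432
  (X=1, U=2, W=1, Y=0, Z=0) weight 1/600
  (X=1, U=2, W=1, Y=1, Z=0) weight 1/150
Group by U:
  weight(U=0) = 1/108
  weight(U=2) = 1/120
  weight(U=3) = 1/216
Total weight = 1/108 + 1/120 + 1/216 = 1/45
P(U=0 | obs) = 1/108 / 1/45 = 5/12
P(U=2 | obs) = 1/120 / 1/45 = 3/8
P(U=3 | obs) = 1/216 / 1/45 = 5/24

P(U = 0 | obs) = 5/12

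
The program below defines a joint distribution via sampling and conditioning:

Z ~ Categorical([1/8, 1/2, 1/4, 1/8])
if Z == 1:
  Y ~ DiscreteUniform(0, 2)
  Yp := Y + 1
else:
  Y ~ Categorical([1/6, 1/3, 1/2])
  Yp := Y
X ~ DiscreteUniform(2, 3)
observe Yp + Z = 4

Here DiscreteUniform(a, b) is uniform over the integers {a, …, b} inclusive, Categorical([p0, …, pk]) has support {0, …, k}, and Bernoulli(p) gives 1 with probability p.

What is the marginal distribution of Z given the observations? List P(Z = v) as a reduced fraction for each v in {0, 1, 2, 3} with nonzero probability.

Enumerate traces; 6 have nonzero weight after conditioning:
  (Z=1, Y=2, X=2) weight 1/12
  (Z=1, Y=2, X=3) weight 1/12
  (Z=2, Y=2, X=2) weight 1/16
  (Z=2, Y=2, X=3) weight 1/16
  (Z=3, Y=1, X=2) weight 1/48
  (Z=3, Y=1, X=3) weight 1/48
Group by Z:
  weight(Z=1) = 1/6
  weight(Z=2) = 1/8
  weight(Z=3) = 1/24
Total weight = 1/6 + 1/8 + 1/24 = 1/3
P(Z=1 | obs) = 1/6 / 1/3 = 1/2
P(Z=2 | obs) = 1/8 / 1/3 = 3/8
P(Z=3 | obs) = 1/24 / 1/3 = 1/8

P(Z=1) = 1/2, P(Z=2) = 3/8, P(Z=3) = 1/8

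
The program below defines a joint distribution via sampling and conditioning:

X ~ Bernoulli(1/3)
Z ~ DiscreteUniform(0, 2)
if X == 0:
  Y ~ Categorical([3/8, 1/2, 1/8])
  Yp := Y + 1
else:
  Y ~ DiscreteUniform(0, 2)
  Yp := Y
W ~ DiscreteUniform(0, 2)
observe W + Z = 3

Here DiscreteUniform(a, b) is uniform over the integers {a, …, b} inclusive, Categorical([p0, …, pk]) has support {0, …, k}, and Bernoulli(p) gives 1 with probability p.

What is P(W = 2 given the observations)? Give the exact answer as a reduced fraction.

P(W = 2 | obs) = 1/2

Enumerate traces; 12 have nonzero weight after conditioning:
  (X=0, Z=1, Y=0, W=2) weight 1/36
  (X=0, Z=1, Y=1, W=2) weight 1/27
  (X=0, Z=1, Y=2, W=2) weight 1/108
  (X=0, Z=2, Y=0, W=1) weight 1/36
  (X=0, Z=2, Y=1, W=1) weight 1/27
  (X=0, Z=2, Y=2, W=1) weight 1/108
  (X=1, Z=1, Y=0, W=2) weight 1/81
  (X=1, Z=1, Y=1, W=2) weight 1/81
  … 4 more
Group by W:
  weight(W=1) = 1/9
  weight(W=2) = 1/9
Total weight = 1/9 + 1/9 = 2/9
P(W=1 | obs) = 1/9 / 2/9 = 1/2
P(W=2 | obs) = 1/9 / 2/9 = 1/2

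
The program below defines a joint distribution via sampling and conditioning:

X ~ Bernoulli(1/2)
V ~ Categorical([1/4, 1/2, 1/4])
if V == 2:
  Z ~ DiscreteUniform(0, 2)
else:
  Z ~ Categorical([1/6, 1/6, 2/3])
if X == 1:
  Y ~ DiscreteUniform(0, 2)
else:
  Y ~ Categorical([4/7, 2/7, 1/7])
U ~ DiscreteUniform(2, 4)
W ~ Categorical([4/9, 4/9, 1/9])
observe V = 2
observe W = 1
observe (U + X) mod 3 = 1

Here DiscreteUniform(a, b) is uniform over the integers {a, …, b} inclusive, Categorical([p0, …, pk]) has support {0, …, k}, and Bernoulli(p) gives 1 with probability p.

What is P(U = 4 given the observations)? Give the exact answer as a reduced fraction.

P(U = 4 | obs) = 1/2

Enumerate traces; 18 have nonzero weight after conditioning:
  (X=0, V=2, Z=0, Y=0, U=4, W=1) weight 2/567
  (X=0, V=2, Z=0, Y=1, U=4, W=1) weight 1/567
  (X=0, V=2, Z=0, Y=2, U=4, W=1) weight 1/1134
  (X=0, V=2, Z=1, Y=0, U=4, W=1) weight 2/567
  (X=0, V=2, Z=1, Y=1, U=4, W=1) weight 1/567
  (X=0, V=2, Z=1, Y=2, U=4, W=1) weight 1/1134
  (X=0, V=2, Z=2, Y=0, U=4, W=1) weight 2/567
  (X=0, V=2, Z=2, Y=1, U=4, W=1) weight 1/567
  (X=1, V=2, Z=0, Y=0, U=3, W=1) weight 1/486
  … 9 more
Group by U:
  weight(U=3) = 1/54
  weight(U=4) = 1/54
Total weight = 1/54 + 1/54 = 1/27
P(U=3 | obs) = 1/54 / 1/27 = 1/2
P(U=4 | obs) = 1/54 / 1/27 = 1/2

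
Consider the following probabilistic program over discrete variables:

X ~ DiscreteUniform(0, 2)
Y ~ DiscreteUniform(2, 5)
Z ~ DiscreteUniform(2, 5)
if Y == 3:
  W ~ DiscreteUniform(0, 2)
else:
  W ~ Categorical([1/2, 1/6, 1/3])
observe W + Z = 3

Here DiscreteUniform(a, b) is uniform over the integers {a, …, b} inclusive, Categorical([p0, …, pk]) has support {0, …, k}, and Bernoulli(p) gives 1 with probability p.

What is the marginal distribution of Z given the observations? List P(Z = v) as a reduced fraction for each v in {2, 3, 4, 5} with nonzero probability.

P(Z=2) = 5/16, P(Z=3) = 11/16

Enumerate traces; 24 have nonzero weight after conditioning:
  (X=0, Y=2, Z=2, W=1) weight 1/288
  (X=0, Y=2, Z=3, W=0) weight 1/96
  (X=0, Y=3, Z=2, W=1) weight 1/144
  (X=0, Y=3, Z=3, W=0) weight 1/144
  (X=0, Y=4, Z=2, W=1) weight 1/288
  (X=0, Y=4, Z=3, W=0) weight 1/96
  (X=0, Y=5, Z=2, W=1) weight 1/288
  (X=0, Y=5, Z=3, W=0) weight 1/96
  … 16 more
Group by Z:
  weight(Z=2) = 5/96
  weight(Z=3) = 11/96
Total weight = 5/96 + 11/96 = 1/6
P(Z=2 | obs) = 5/96 / 1/6 = 5/16
P(Z=3 | obs) = 11/96 / 1/6 = 11/16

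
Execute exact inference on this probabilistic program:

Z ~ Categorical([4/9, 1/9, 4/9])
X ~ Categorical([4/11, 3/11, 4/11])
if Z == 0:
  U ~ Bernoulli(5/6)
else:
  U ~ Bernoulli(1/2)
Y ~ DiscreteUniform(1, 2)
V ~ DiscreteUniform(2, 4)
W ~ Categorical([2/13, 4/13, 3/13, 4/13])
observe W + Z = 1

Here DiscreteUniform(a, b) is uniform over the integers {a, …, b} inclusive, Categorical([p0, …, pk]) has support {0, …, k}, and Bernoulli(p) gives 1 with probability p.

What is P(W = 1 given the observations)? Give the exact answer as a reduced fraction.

Enumerate traces; 72 have nonzero weight after conditioning:
  (Z=0, X=0, U=0, Y=1, V=2, W=1) weight 16/11583
  (Z=0, X=0, U=0, Y=1, V=3, W=1) weight 16/11583
  (Z=0, X=0, U=0, Y=1, V=4, W=1) weight 16/11583
  (Z=0, X=0, U=0, Y=2, V=2, W=1) weight 16/11583
  (Z=0, X=0, U=0, Y=2, V=3, W=1) weight 16/11583
  (Z=0, X=0, U=0, Y=2, V=4, W=1) weight 16/11583
  (Z=0, X=0, U=1, Y=1, V=2, W=1) weight 80/11583
  (Z=0, X=0, U=1, Y=1, V=3, W=1) weight 80/11583
  (Z=1, X=0, U=0, Y=1, V=2, W=0) weight 2/3861
  … 63 more
Group by W:
  weight(W=0) = 2/117
  weight(W=1) = 16/117
Total weight = 2/117 + 16/117 = 2/13
P(W=0 | obs) = 2/117 / 2/13 = 1/9
P(W=1 | obs) = 16/117 / 2/13 = 8/9

P(W = 1 | obs) = 8/9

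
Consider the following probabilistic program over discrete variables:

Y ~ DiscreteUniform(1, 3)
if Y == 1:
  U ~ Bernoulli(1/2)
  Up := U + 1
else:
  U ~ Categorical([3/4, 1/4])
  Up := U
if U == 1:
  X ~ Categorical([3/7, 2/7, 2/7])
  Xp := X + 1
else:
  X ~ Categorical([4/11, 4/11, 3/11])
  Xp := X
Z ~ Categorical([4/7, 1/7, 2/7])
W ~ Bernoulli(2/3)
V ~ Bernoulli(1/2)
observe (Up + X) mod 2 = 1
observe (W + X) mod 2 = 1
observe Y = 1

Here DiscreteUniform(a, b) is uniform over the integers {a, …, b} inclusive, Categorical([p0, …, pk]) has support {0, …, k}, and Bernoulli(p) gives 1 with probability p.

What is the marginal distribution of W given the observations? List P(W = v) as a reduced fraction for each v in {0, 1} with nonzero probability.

Enumerate traces; 18 have nonzero weight after conditioning:
  (Y=1, U=0, X=0, Z=0, W=1, V=0) weight 8/693
  (Y=1, U=0, X=0, Z=0, W=1, V=1) weight 8/693
  (Y=1, U=0, X=0, Z=1, W=1, V=0) weight 2/693
  (Y=1, U=0, X=0, Z=1, W=1, V=1) weight 2/693
  (Y=1, U=0, X=0, Z=2, W=1, V=0) weight 4/693
  (Y=1, U=0, X=0, Z=2, W=1, V=1) weight 4/693
  (Y=1, U=0, X=2, Z=0, W=1, V=0) weight 2/231
  (Y=1, U=0, X=2, Z=0, W=1, V=1) weight 2/231
  (Y=1, U=1, X=1, Z=0, W=0, V=0) weight 2/441
  … 9 more
Group by W:
  weight(W=0) = 1/63
  weight(W=1) = 7/99
Total weight = 1/63 + 7/99 = 20/231
P(W=0 | obs) = 1/63 / 20/231 = 11/60
P(W=1 | obs) = 7/99 / 20/231 = 49/60

P(W=0) = 11/60, P(W=1) = 49/60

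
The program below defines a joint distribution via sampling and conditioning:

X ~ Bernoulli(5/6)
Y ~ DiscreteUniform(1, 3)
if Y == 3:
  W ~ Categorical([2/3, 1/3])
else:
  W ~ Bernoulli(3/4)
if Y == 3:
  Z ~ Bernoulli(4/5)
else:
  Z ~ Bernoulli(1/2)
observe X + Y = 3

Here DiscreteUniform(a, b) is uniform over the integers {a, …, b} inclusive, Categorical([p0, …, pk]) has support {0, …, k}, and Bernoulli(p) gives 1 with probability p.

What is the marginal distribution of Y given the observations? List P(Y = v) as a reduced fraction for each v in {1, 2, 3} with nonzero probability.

Enumerate traces; 8 have nonzero weight after conditioning:
  (X=0, Y=3, W=0, Z=0) weight 1/135
  (X=0, Y=3, W=0, Z=1) weight 4/135
  (X=0, Y=3, W=1, Z=0) weight 1/270
  (X=0, Y=3, W=1, Z=1) weight 2/135
  (X=1, Y=2, W=0, Z=0) weight 5/144
  (X=1, Y=2, W=0, Z=1) weight 5/144
  (X=1, Y=2, W=1, Z=0) weight 5/48
  (X=1, Y=2, W=1, Z=1) weight 5/48
Group by Y:
  weight(Y=2) = 5/18
  weight(Y=3) = 1/18
Total weight = 5/18 + 1/18 = 1/3
P(Y=2 | obs) = 5/18 / 1/3 = 5/6
P(Y=3 | obs) = 1/18 / 1/3 = 1/6

P(Y=2) = 5/6, P(Y=3) = 1/6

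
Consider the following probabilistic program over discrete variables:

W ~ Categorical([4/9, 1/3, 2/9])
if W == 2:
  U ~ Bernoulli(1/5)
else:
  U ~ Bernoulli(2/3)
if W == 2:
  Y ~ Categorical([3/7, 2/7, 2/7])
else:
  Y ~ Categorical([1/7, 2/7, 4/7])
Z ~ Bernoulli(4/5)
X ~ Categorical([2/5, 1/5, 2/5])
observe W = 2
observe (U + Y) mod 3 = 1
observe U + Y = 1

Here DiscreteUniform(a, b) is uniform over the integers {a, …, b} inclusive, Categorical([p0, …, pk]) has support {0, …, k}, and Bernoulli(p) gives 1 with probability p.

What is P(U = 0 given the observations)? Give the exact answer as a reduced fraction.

Enumerate traces; 12 have nonzero weight after conditioning:
  (W=2, U=0, Y=1, Z=0, X=0) weight 32/7875
  (W=2, U=0, Y=1, Z=0, X=1) weight 16/7875
  (W=2, U=0, Y=1, Z=0, X=2) weight 32/7875
  (W=2, U=0, Y=1, Z=1, X=0) weight 128/7875
  (W=2, U=0, Y=1, Z=1, X=1) weight 64/7875
  (W=2, U=0, Y=1, Z=1, X=2) weight 128/7875
  (W=2, U=1, Y=0, Z=0, X=0) weight 4/2625
  (W=2, U=1, Y=0, Z=0, X=1) weight 2/2625
  … 4 more
Group by U:
  weight(U=0) = 16/315
  weight(U=1) = 2/105
Total weight = 16/315 + 2/105 = 22/315
P(U=0 | obs) = 16/315 / 22/315 = 8/11
P(U=1 | obs) = 2/105 / 22/315 = 3/11

P(U = 0 | obs) = 8/11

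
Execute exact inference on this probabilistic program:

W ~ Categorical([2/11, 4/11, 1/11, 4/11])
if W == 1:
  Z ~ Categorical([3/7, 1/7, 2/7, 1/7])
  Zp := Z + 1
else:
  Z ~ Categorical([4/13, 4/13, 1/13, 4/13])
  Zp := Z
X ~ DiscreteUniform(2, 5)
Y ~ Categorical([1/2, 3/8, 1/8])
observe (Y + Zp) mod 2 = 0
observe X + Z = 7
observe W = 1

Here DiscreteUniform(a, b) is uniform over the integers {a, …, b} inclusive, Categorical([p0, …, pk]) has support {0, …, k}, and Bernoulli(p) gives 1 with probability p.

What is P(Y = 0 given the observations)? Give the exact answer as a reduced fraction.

P(Y = 0 | obs) = 4/11

Enumerate traces; 3 have nonzero weight after conditioning:
  (W=1, Z=2, X=5, Y=1) weight 3/308
  (W=1, Z=3, X=4, Y=0) weight 1/154
  (W=1, Z=3, X=4, Y=2) weight 1/616
Group by Y:
  weight(Y=0) = 1/154
  weight(Y=1) = 3/308
  weight(Y=2) = 1/616
Total weight = 1/154 + 3/308 + 1/616 = 1/56
P(Y=0 | obs) = 1/154 / 1/56 = 4/11
P(Y=1 | obs) = 3/308 / 1/56 = 6/11
P(Y=2 | obs) = 1/616 / 1/56 = 1/11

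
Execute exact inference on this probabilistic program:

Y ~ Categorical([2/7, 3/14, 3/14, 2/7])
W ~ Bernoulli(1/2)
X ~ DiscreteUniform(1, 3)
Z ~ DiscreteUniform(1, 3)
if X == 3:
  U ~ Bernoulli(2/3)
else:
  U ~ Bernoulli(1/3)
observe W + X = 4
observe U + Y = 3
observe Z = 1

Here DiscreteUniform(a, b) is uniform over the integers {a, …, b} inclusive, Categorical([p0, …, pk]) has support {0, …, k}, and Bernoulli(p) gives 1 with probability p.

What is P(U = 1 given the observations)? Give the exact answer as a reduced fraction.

Enumerate traces; 2 have nonzero weight after conditioning:
  (Y=2, W=1, X=3, Z=1, U=1) weight 1/126
  (Y=3, W=1, X=3, Z=1, U=0) weight 1/189
Group by U:
  weight(U=0) = 1/189
  weight(U=1) = 1/126
Total weight = 1/189 + 1/126 = 5/378
P(U=0 | obs) = 1/189 / 5/378 = 2/5
P(U=1 | obs) = 1/126 / 5/378 = 3/5

P(U = 1 | obs) = 3/5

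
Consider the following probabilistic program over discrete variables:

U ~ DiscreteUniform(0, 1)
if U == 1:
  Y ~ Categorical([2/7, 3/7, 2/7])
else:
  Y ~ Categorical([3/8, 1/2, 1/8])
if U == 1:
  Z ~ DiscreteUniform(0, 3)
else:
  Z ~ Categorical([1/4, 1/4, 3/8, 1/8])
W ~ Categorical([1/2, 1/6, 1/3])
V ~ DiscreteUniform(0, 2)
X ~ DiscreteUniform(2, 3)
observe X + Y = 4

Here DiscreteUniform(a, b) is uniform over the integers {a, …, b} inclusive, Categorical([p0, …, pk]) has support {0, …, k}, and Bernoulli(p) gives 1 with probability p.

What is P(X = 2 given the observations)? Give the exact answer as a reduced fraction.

Enumerate traces; 144 have nonzero weight after conditioning:
  (U=0, Y=1, Z=0, W=0, V=0, X=3) weight 1/192
  (U=0, Y=1, Z=0, W=0, V=1, X=3) weight 1/192
  (U=0, Y=1, Z=0, W=0, V=2, X=3) weight 1/192
  (U=0, Y=1, Z=0, W=1, V=0, X=3) weight 1/576
  (U=0, Y=1, Z=0, W=1, V=1, X=3) weight 1/576
  (U=0, Y=1, Z=0, W=1, V=2, X=3) weight 1/576
  (U=0, Y=1, Z=0, W=2, V=0, X=3) weight 1/288
  (U=0, Y=1, Z=0, W=2, V=1, X=3) weight 1/288
  (U=0, Y=2, Z=0, W=0, V=0, X=2) weight 1/768
  … 135 more
Group by X:
  weight(X=2) = 23/224
  weight(X=3) = 13/56
Total weight = 23/224 + 13/56 = 75/224
P(X=2 | obs) = 23/224 / 75/224 = 23/75
P(X=3 | obs) = 13/56 / 75/224 = 52/75

P(X = 2 | obs) = 23/75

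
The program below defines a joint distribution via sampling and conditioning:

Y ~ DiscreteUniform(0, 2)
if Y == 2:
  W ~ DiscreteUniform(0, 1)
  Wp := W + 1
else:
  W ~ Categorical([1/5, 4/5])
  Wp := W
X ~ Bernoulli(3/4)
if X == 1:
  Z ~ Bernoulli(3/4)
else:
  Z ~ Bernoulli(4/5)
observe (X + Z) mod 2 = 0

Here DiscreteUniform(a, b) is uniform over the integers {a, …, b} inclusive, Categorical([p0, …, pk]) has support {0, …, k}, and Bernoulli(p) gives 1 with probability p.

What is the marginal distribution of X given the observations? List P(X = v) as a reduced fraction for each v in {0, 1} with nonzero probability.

Enumerate traces; 12 have nonzero weight after conditioning:
  (Y=0, W=0, X=0, Z=0) weight 1/300
  (Y=0, W=0, X=1, Z=1) weight 3/80
  (Y=0, W=1, X=0, Z=0) weight 1/75
  (Y=0, W=1, X=1, Z=1) weight 3/20
  (Y=1, W=0, X=0, Z=0) weight 1/300
  (Y=1, W=0, X=1, Z=1) weight 3/80
  (Y=1, W=1, X=0, Z=0) weight 1/75
  (Y=1, W=1, X=1, Z=1) weight 3/20
  … 4 more
Group by X:
  weight(X=0) = 1/20
  weight(X=1) = 9/16
Total weight = 1/20 + 9/16 = 49/80
P(X=0 | obs) = 1/20 / 49/80 = 4/49
P(X=1 | obs) = 9/16 / 49/80 = 45/49

P(X=0) = 4/49, P(X=1) = 45/49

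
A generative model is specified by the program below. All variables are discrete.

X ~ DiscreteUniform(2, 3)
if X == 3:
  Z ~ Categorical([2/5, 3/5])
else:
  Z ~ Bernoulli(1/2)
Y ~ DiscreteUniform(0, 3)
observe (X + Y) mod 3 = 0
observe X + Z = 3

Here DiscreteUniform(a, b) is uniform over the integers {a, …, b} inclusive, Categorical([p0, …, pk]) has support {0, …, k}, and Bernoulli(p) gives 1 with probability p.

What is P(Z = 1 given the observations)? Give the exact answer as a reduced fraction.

Enumerate traces; 3 have nonzero weight after conditioning:
  (X=2, Z=1, Y=1) weight 1/16
  (X=3, Z=0, Y=0) weight 1/20
  (X=3, Z=0, Y=3) weight 1/20
Group by Z:
  weight(Z=0) = 1/10
  weight(Z=1) = 1/16
Total weight = 1/10 + 1/16 = 13/80
P(Z=0 | obs) = 1/10 / 13/80 = 8/13
P(Z=1 | obs) = 1/16 / 13/80 = 5/13

P(Z = 1 | obs) = 5/13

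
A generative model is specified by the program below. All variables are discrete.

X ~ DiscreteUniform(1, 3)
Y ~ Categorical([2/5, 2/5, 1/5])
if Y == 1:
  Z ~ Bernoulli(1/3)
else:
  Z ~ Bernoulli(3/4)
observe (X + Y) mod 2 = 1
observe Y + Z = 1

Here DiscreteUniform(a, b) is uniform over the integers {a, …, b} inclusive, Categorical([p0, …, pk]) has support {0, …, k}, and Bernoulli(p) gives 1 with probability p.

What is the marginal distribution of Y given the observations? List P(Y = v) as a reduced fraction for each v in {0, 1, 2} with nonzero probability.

P(Y=0) = 9/13, P(Y=1) = 4/13

Enumerate traces; 3 have nonzero weight after conditioning:
  (X=1, Y=0, Z=1) weight 1/10
  (X=2, Y=1, Z=0) weight 4/45
  (X=3, Y=0, Z=1) weight 1/10
Group by Y:
  weight(Y=0) = 1/5
  weight(Y=1) = 4/45
Total weight = 1/5 + 4/45 = 13/45
P(Y=0 | obs) = 1/5 / 13/45 = 9/13
P(Y=1 | obs) = 4/45 / 13/45 = 4/13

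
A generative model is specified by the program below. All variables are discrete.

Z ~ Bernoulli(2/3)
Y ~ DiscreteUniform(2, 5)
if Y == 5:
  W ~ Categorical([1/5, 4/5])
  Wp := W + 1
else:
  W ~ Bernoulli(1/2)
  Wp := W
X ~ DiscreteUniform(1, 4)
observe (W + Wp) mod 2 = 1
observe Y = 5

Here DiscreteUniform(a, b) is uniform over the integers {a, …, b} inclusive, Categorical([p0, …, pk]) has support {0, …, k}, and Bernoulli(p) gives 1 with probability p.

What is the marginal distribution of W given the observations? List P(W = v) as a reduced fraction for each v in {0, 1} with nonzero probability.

P(W=0) = 1/5, P(W=1) = 4/5

Enumerate traces; 16 have nonzero weight after conditioning:
  (Z=0, Y=5, W=0, X=1) weight 1/240
  (Z=0, Y=5, W=0, X=2) weight 1/240
  (Z=0, Y=5, W=0, X=3) weight 1/240
  (Z=0, Y=5, W=0, X=4) weight 1/240
  (Z=0, Y=5, W=1, X=1) weight 1/60
  (Z=0, Y=5, W=1, X=2) weight 1/60
  (Z=0, Y=5, W=1, X=3) weight 1/60
  (Z=0, Y=5, W=1, X=4) weight 1/60
  … 8 more
Group by W:
  weight(W=0) = 1/20
  weight(W=1) = 1/5
Total weight = 1/20 + 1/5 = 1/4
P(W=0 | obs) = 1/20 / 1/4 = 1/5
P(W=1 | obs) = 1/5 / 1/4 = 4/5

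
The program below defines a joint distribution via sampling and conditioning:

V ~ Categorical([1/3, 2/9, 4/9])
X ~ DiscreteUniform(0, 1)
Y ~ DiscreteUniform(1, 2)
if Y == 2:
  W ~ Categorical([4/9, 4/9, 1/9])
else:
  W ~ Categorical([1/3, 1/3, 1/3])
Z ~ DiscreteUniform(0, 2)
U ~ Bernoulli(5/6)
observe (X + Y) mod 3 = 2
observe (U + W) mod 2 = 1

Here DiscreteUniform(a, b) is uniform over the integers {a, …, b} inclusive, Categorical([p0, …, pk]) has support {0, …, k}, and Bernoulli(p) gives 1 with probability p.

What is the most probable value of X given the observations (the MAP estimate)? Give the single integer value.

argmax_v P(X = v | obs) = 1

Enumerate traces; 54 have nonzero weight after conditioning:
  (V=0, X=0, Y=2, W=0, Z=0, U=1) weight 5/486
  (V=0, X=0, Y=2, W=0, Z=1, U=1) weight 5/486
  (V=0, X=0, Y=2, W=0, Z=2, U=1) weight 5/486
  (V=0, X=0, Y=2, W=1, Z=0, U=0) weight 1/486
  (V=0, X=0, Y=2, W=1, Z=1, U=0) weight 1/486
  (V=0, X=0, Y=2, W=1, Z=2, U=0) weight 1/486
  (V=0, X=0, Y=2, W=2, Z=0, U=1) weight 5/1944
  (V=0, X=0, Y=2, W=2, Z=1, U=1) weight 5/1944
  (V=0, X=1, Y=1, W=0, Z=0, U=1) weight 5/648
  … 45 more
Group by X:
  weight(X=0) = 29/216
  weight(X=1) = 11/72
Total weight = 29/216 + 11/72 = 31/108
P(X=0 | obs) = 29/216 / 31/108 = 29/62
P(X=1 | obs) = 11/72 / 31/108 = 33/62
argmax = 1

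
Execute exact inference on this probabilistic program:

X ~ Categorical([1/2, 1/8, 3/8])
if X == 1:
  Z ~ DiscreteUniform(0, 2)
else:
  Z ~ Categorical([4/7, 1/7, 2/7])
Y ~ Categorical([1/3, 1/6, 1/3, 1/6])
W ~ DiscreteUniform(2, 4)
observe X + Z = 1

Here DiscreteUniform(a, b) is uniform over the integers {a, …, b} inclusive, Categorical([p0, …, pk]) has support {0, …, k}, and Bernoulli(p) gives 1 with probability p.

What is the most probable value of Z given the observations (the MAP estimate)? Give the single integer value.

Enumerate traces; 24 have nonzero weight after conditioning:
  (X=0, Z=1, Y=0, W=2) weight 1/126
  (X=0, Z=1, Y=0, W=3) weight 1/126
  (X=0, Z=1, Y=0, W=4) weight 1/126
  (X=0, Z=1, Y=1, W=2) weight 1/252
  (X=0, Z=1, Y=1, W=3) weight 1/252
  (X=0, Z=1, Y=1, W=4) weight 1/252
  (X=0, Z=1, Y=2, W=2) weight 1/126
  (X=0, Z=1, Y=2, W=3) weight 1/126
  (X=1, Z=0, Y=0, W=2) weight 1/216
  … 15 more
Group by Z:
  weight(Z=0) = 1/24
  weight(Z=1) = 1/14
Total weight = 1/24 + 1/14 = 19/168
P(Z=0 | obs) = 1/24 / 19/168 = 7/19
P(Z=1 | obs) = 1/14 / 19/168 = 12/19
argmax = 1

argmax_v P(Z = v | obs) = 1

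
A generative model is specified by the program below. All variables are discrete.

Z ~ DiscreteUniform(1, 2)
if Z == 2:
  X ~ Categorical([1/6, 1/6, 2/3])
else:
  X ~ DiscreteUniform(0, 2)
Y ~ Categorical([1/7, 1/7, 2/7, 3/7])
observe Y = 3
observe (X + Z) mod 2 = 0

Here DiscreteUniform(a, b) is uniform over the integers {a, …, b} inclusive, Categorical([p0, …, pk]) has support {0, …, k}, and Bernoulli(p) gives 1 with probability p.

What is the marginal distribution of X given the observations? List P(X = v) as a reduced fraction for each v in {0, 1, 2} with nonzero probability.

Enumerate traces; 3 have nonzero weight after conditioning:
  (Z=1, X=1, Y=3) weight 1/14
  (Z=2, X=0, Y=3) weight 1/28
  (Z=2, X=2, Y=3) weight 1/7
Group by X:
  weight(X=0) = 1/28
  weight(X=1) = 1/14
  weight(X=2) = 1/7
Total weight = 1/28 + 1/14 + 1/7 = 1/4
P(X=0 | obs) = 1/28 / 1/4 = 1/7
P(X=1 | obs) = 1/14 / 1/4 = 2/7
P(X=2 | obs) = 1/7 / 1/4 = 4/7

P(X=0) = 1/7, P(X=1) = 2/7, P(X=2) = 4/7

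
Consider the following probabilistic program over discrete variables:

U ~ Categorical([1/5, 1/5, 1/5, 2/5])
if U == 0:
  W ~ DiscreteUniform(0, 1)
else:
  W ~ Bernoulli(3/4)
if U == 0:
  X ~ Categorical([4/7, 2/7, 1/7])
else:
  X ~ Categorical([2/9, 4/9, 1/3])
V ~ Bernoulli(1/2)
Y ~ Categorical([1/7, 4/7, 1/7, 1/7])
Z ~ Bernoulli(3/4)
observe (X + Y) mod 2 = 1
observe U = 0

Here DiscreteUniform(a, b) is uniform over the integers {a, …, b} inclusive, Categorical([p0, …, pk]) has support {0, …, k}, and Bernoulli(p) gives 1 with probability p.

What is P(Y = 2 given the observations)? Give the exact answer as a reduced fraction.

Enumerate traces; 48 have nonzero weight after conditioning:
  (U=0, W=0, X=0, V=0, Y=1, Z=0) weight 1/245
  (U=0, W=0, X=0, V=0, Y=1, Z=1) weight 3/245
  (U=0, W=0, X=0, V=0, Y=3, Z=0) weight 1/980
  (U=0, W=0, X=0, V=0, Y=3, Z=1) weight 3/980
  (U=0, W=0, X=0, V=1, Y=1, Z=0) weight 1/245
  (U=0, W=0, X=0, V=1, Y=1, Z=1) weight 3/245
  (U=0, W=0, X=0, V=1, Y=3, Z=0) weight 1/980
  (U=0, W=0, X=0, V=1, Y=3, Z=1) weight 3/980
  (U=0, W=0, X=1, V=0, Y=0, Z=0) weight 1/1960
  (U=0, W=0, X=1, V=0, Y=2, Z=0) weight 1/1960
  … 38 more
Group by Y:
  weight(Y=0) = 2/245
  weight(Y=1) = 4/49
  weight(Y=2) = 2/245
  weight(Y=3) = 1/49
Total weight = 2/245 + 4/49 + 2/245 + 1/49 = 29/245
P(Y=0 | obs) = 2/245 / 29/245 = 2/29
P(Y=1 | obs) = 4/49 / 29/245 = 20/29
P(Y=2 | obs) = 2/245 / 29/245 = 2/29
P(Y=3 | obs) = 1/49 / 29/245 = 5/29

P(Y = 2 | obs) = 2/29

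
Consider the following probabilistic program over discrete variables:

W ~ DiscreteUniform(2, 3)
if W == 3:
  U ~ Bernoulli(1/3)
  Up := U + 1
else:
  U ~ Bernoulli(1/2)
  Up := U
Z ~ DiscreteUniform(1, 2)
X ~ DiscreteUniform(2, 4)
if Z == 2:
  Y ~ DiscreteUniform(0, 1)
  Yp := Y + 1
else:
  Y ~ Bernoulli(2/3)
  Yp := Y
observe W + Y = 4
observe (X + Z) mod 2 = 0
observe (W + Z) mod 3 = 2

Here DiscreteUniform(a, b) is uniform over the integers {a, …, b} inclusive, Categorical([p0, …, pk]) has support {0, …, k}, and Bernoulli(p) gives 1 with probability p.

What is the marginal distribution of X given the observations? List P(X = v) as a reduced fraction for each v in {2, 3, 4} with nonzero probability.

P(X=2) = 1/2, P(X=4) = 1/2

Enumerate traces; 4 have nonzero weight after conditioning:
  (W=3, U=0, Z=2, X=2, Y=1) weight 1/36
  (W=3, U=0, Z=2, X=4, Y=1) weight 1/36
  (W=3, U=1, Z=2, X=2, Y=1) weight 1/72
  (W=3, U=1, Z=2, X=4, Y=1) weight 1/72
Group by X:
  weight(X=2) = 1/24
  weight(X=4) = 1/24
Total weight = 1/24 + 1/24 = 1/12
P(X=2 | obs) = 1/24 / 1/12 = 1/2
P(X=4 | obs) = 1/24 / 1/12 = 1/2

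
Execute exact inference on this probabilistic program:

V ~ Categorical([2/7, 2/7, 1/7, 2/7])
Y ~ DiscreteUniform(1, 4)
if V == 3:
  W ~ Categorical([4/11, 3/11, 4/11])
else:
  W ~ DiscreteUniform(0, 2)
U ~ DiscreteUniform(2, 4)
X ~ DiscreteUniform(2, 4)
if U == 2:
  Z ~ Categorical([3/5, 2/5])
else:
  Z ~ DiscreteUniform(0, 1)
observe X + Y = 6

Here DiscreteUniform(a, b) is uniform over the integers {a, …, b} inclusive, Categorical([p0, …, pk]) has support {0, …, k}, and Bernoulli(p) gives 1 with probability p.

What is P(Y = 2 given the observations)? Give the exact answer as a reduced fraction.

P(Y = 2 | obs) = 1/3

Enumerate traces; 216 have nonzero weight after conditioning:
  (V=0, Y=2, W=0, U=2, X=4, Z=0) weight 1/630
  (V=0, Y=2, W=0, U=2, X=4, Z=1) weight 1/945
  (V=0, Y=2, W=0, U=3, X=4, Z=0) weight 1/756
  (V=0, Y=2, W=0, U=3, X=4, Z=1) weight 1/756
  (V=0, Y=2, W=0, U=4, X=4, Z=0) weight 1/756
  (V=0, Y=2, W=0, U=4, X=4, Z=1) weight 1/756
  (V=0, Y=2, W=1, U=2, X=4, Z=0) weight 1/630
  (V=0, Y=2, W=1, U=2, X=4, Z=1) weight 1/945
  (V=0, Y=3, W=0, U=2, X=3, Z=0) weight 1/630
  (V=0, Y=4, W=0, U=2, X=2, Z=0) weight 1/630
  … 206 more
Group by Y:
  weight(Y=2) = 1/12
  weight(Y=3) = 1/12
  weight(Y=4) = 1/12
Total weight = 1/12 + 1/12 + 1/12 = 1/4
P(Y=2 | obs) = 1/12 / 1/4 = 1/3
P(Y=3 | obs) = 1/12 / 1/4 = 1/3
P(Y=4 | obs) = 1/12 / 1/4 = 1/3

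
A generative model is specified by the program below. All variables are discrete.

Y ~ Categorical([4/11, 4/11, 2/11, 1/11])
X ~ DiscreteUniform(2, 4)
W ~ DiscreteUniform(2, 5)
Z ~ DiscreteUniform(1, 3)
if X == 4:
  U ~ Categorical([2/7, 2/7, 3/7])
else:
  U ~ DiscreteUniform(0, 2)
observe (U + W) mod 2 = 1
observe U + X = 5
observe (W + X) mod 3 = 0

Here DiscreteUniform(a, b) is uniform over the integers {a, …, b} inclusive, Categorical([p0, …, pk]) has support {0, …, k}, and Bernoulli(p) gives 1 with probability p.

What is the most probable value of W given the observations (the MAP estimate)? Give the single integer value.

argmax_v P(W = v | obs) = 3

Enumerate traces; 24 have nonzero weight after conditioning:
  (Y=0, X=3, W=3, Z=1, U=2) weight 1/297
  (Y=0, X=3, W=3, Z=2, U=2) weight 1/297
  (Y=0, X=3, W=3, Z=3, U=2) weight 1/297
  (Y=0, X=4, W=2, Z=1, U=1) weight 2/693
  (Y=0, X=4, W=2, Z=2, U=1) weight 2/693
  (Y=0, X=4, W=2, Z=3, U=1) weight 2/693
  (Y=1, X=3, W=3, Z=1, U=2) weight 1/297
  (Y=1, X=3, W=3, Z=2, U=2) weight 1/297
  … 16 more
Group by W:
  weight(W=2) = 1/42
  weight(W=3) = 1/36
Total weight = 1/42 + 1/36 = 13/252
P(W=2 | obs) = 1/42 / 13/252 = 6/13
P(W=3 | obs) = 1/36 / 13/252 = 7/13
argmax = 3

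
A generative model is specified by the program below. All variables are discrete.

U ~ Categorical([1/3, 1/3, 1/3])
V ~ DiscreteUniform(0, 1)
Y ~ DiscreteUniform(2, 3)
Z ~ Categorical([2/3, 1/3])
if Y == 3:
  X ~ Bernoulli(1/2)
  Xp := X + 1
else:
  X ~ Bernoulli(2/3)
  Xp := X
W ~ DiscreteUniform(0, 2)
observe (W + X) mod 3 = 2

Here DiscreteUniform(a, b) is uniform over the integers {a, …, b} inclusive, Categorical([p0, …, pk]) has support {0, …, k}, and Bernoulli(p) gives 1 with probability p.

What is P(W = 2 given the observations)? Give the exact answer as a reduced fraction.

P(W = 2 | obs) = 5/12

Enumerate traces; 48 have nonzero weight after conditioning:
  (U=0, V=0, Y=2, Z=0, X=0, W=2) weight 1/162
  (U=0, V=0, Y=2, Z=0, X=1, W=1) weight 1/81
  (U=0, V=0, Y=2, Z=1, X=0, W=2) weight 1/324
  (U=0, V=0, Y=2, Z=1, X=1, W=1) weight 1/162
  (U=0, V=0, Y=3, Z=0, X=0, W=2) weight 1/108
  (U=0, V=0, Y=3, Z=0, X=1, W=1) weight 1/108
  (U=0, V=0, Y=3, Z=1, X=0, W=2) weight 1/216
  (U=0, V=0, Y=3, Z=1, X=1, W=1) weight 1/216
  … 40 more
Group by W:
  weight(W=1) = 7/36
  weight(W=2) = 5/36
Total weight = 7/36 + 5/36 = 1/3
P(W=1 | obs) = 7/36 / 1/3 = 7/12
P(W=2 | obs) = 5/36 / 1/3 = 5/12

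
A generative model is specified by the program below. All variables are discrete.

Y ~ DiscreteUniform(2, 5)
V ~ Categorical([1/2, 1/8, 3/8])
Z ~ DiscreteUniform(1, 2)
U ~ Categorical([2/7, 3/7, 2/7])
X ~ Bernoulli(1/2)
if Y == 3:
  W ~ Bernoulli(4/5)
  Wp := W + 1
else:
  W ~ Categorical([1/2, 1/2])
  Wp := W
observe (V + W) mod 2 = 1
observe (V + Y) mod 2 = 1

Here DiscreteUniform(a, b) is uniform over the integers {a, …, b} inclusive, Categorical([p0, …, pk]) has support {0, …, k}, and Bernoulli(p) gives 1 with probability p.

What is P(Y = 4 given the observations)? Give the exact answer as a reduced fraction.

Enumerate traces; 72 have nonzero weight after conditioning:
  (Y=2, V=1, Z=1, U=0, X=0, W=0) weight 1/896
  (Y=2, V=1, Z=1, U=0, X=1, W=0) weight 1/896
  (Y=2, V=1, Z=1, U=1, X=0, W=0) weight 3/1792
  (Y=2, V=1, Z=1, U=1, X=1, W=0) weight 3/1792
  (Y=2, V=1, Z=1, U=2, X=0, W=0) weight 1/896
  (Y=2, V=1, Z=1, U=2, X=1, W=0) weight 1/896
  (Y=2, V=1, Z=2, U=0, X=0, W=0) weight 1/896
  (Y=2, V=1, Z=2, U=0, X=1, W=0) weight 1/896
  (Y=3, V=0, Z=1, U=0, X=0, W=1) weight 1/140
  (Y=4, V=1, Z=1, U=0, X=0, W=0) weight 1/896
  … 62 more
Group by Y:
  weight(Y=2) = 1/64
  weight(Y=3) = 7/40
  weight(Y=4) = 1/64
  weight(Y=5) = 7/64
Total weight = 1/64 + 7/40 + 1/64 + 7/64 = 101/320
P(Y=2 | obs) = 1/64 / 101/320 = 5/101
P(Y=3 | obs) = 7/40 / 101/320 = 56/101
P(Y=4 | obs) = 1/64 / 101/320 = 5/101
P(Y=5 | obs) = 7/64 / 101/320 = 35/101

P(Y = 4 | obs) = 5/101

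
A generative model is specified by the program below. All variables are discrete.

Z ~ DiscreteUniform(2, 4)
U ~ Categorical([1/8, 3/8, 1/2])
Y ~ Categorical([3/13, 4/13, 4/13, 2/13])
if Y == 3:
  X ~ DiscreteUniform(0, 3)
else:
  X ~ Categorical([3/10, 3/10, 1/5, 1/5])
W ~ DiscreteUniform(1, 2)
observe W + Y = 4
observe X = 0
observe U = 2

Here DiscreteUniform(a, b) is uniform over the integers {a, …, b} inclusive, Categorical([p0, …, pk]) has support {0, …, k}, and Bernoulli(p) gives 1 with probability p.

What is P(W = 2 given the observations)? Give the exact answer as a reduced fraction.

P(W = 2 | obs) = 12/17

Enumerate traces; 6 have nonzero weight after conditioning:
  (Z=2, U=2, Y=2, X=0, W=2) weight 1/130
  (Z=2, U=2, Y=3, X=0, W=1) weight 1/312
  (Z=3, U=2, Y=2, X=0, W=2) weight 1/130
  (Z=3, U=2, Y=3, X=0, W=1) weight 1/312
  (Z=4, U=2, Y=2, X=0, W=2) weight 1/130
  (Z=4, U=2, Y=3, X=0, W=1) weight 1/312
Group by W:
  weight(W=1) = 1/104
  weight(W=2) = 3/130
Total weight = 1/104 + 3/130 = 17/520
P(W=1 | obs) = 1/104 / 17/520 = 5/17
P(W=2 | obs) = 3/130 / 17/520 = 12/17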